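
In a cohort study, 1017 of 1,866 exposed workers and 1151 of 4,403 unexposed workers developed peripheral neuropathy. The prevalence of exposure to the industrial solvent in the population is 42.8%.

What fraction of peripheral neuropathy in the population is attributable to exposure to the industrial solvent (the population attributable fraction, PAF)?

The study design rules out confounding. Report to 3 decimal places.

p₁ = P(outcome | exposed) = 1017/1866 = 0.54502
p₀ = P(outcome | unexposed) = 1151/4403 = 0.26141
Overall risk P(Y=1) = π·p₁ + (1−π)·p₀ = 0.428×0.54502 + 0.572×0.26141 = 0.38279.
Under exogeneity, PAF = [P(Y=1) − p₀] / P(Y=1).
PAF = (0.38279 − 0.26141) / 0.38279 ≈ 0.3171

PAF ≈ 0.317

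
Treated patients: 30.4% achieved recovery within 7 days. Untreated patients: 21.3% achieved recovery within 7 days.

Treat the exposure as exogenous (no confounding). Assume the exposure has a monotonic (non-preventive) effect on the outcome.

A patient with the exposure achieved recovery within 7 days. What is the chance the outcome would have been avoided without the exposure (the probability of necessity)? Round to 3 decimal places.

PN ≈ 0.299

p₁ = 0.304, p₀ = 0.213.
Under exogeneity and monotonicity, PN = (p₁ − p₀) / p₁.
PN = (0.304 − 0.213) / 0.304 = 0.091 / 0.304 ≈ 0.2993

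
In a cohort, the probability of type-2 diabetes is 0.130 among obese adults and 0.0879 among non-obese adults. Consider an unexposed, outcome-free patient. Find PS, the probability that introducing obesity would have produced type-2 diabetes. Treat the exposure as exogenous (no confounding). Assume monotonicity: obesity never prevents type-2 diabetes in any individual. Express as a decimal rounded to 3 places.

Let p₁ = 0.13, p₀ = 0.0879.
Under exogeneity and monotonicity, PS = (p₁ − p₀) / (1 − p₀).
PS = (0.13 − 0.0879) / (1 − 0.0879) = 0.0421 / 0.9121 ≈ 0.0462

PS ≈ 0.046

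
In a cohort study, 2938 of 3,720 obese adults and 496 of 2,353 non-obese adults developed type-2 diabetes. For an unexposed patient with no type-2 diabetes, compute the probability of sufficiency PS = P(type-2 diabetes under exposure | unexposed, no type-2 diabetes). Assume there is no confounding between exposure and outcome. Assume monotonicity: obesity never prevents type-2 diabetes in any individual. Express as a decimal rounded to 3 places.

p₁ = P(outcome | exposed) = 2938/3720 = 0.78978
p₀ = P(outcome | unexposed) = 496/2353 = 0.21079
Under exogeneity and monotonicity, PS = (p₁ − p₀) / (1 − p₀).
PS = (0.78978 − 0.21079) / (1 − 0.21079) = 0.57899 / 0.78921 ≈ 0.7336

PS ≈ 0.734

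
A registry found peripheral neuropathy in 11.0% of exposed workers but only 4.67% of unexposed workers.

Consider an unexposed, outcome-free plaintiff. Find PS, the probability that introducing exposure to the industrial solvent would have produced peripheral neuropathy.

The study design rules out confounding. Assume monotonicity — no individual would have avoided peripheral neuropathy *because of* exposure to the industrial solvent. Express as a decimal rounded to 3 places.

p₁ = 0.11, p₀ = 0.0467.
Under exogeneity and monotonicity, PS = (p₁ − p₀) / (1 − p₀).
PS = (0.11 − 0.0467) / (1 − 0.0467) = 0.0633 / 0.9533 ≈ 0.0664

PS ≈ 0.066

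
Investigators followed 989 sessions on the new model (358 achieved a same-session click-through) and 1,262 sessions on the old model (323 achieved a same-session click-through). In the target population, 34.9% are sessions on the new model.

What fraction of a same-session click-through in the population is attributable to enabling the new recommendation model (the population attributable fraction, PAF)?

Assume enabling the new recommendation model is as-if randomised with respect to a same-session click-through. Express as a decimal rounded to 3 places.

p₁ = P(outcome | exposed) = 358/989 = 0.36198
p₀ = P(outcome | unexposed) = 323/1262 = 0.25594
Overall risk P(Y=1) = π·p₁ + (1−π)·p₀ = 0.349×0.36198 + 0.651×0.25594 = 0.29295.
Under exogeneity, PAF = [P(Y=1) − p₀] / P(Y=1).
PAF = (0.29295 − 0.25594) / 0.29295 ≈ 0.1263

PAF ≈ 0.126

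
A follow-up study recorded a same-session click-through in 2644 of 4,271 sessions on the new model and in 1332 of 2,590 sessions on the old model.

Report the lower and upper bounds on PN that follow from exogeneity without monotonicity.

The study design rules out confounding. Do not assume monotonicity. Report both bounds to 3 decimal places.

0.169 ≤ PN ≤ 0.785

p₁ = P(outcome | exposed) = 2644/4271 = 0.61906
p₀ = P(outcome | unexposed) = 1332/2590 = 0.51429
Under exogeneity alone the bounds on PN are max{0,(p₁−p₀)/p₁} ≤ PN ≤ min{1,(1−p₀)/p₁}.
  lower = (p₁ − p₀)/p₁ = 0.10477 / 0.61906 ≈ 0.1692
  upper = min{1, (1 − p₀)/p₁} = 0.48571 / 0.61906 ≈ 0.7846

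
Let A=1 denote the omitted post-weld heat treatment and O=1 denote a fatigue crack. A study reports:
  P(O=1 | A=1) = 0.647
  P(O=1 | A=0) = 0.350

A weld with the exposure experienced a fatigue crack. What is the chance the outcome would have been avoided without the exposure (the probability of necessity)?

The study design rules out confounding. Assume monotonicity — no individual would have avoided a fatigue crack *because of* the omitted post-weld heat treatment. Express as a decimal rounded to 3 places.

Let p₁ = 0.647, p₀ = 0.35.
Under exogeneity and monotonicity, PN = (p₁ − p₀) / p₁.
PN = (0.647 − 0.35) / 0.647 = 0.297 / 0.647 ≈ 0.4590

PN ≈ 0.459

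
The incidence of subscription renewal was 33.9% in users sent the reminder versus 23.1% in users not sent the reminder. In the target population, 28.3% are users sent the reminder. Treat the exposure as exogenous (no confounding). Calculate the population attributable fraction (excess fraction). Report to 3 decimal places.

PAF ≈ 0.117

p₁ = 0.339, p₀ = 0.231.
Overall risk P(Y=1) = π·p₁ + (1−π)·p₀ = 0.283×0.339 + 0.717×0.231 = 0.26156.
Under exogeneity, PAF = [P(Y=1) − p₀] / P(Y=1).
PAF = (0.26156 − 0.231) / 0.26156 ≈ 0.1169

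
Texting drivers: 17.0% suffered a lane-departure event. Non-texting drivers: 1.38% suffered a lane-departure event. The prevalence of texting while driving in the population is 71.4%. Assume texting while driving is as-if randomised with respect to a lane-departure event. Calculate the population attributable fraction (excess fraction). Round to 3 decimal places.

PAF ≈ 0.890

p₁ = 0.17, p₀ = 0.0138.
Overall risk P(Y=1) = π·p₁ + (1−π)·p₀ = 0.714×0.17 + 0.286×0.0138 = 0.12533.
Under exogeneity, PAF = [P(Y=1) − p₀] / P(Y=1).
PAF = (0.12533 − 0.0138) / 0.12533 ≈ 0.8899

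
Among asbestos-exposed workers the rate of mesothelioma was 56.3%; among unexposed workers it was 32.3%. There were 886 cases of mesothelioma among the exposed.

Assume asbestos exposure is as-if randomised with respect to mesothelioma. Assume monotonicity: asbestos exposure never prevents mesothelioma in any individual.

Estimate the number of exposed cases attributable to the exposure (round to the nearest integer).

p₁ = 0.563, p₀ = 0.323.
PN = (p₁ − p₀)/p₁ = (0.563 − 0.323) / 0.563 ≈ 0.42629.
Attributable cases ≈ PN × (exposed cases) = 0.42629 × 886 ≈ 377.69.

about 378 cases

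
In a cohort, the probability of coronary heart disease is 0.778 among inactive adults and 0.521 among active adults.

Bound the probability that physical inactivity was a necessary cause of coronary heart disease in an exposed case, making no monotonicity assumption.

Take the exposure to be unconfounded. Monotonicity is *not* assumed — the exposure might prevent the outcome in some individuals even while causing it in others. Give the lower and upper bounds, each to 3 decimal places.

0.330 ≤ PN ≤ 0.616

Let p₁ = 0.778, p₀ = 0.521.
Under exogeneity alone the bounds on PN are max{0,(p₁−p₀)/p₁} ≤ PN ≤ min{1,(1−p₀)/p₁}.
  lower = (p₁ − p₀)/p₁ = 0.257 / 0.778 ≈ 0.3303
  upper = min{1, (1 − p₀)/p₁} = 0.479 / 0.778 ≈ 0.6157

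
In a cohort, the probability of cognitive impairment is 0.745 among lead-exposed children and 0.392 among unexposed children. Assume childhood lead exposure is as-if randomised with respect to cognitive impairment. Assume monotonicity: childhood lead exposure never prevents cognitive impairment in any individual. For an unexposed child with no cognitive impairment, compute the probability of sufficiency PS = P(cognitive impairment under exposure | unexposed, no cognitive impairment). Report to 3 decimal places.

PS ≈ 0.581

Let p₁ = 0.745, p₀ = 0.392.
Under exogeneity and monotonicity, PS = (p₁ − p₀) / (1 − p₀).
PS = (0.745 − 0.392) / (1 − 0.392) = 0.353 / 0.608 ≈ 0.5806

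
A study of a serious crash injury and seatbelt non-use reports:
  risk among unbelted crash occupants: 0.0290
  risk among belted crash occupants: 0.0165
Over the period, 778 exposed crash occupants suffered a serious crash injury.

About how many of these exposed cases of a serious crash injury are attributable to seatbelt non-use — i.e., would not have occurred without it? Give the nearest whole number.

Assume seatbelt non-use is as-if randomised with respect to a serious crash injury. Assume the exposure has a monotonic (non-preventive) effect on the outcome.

Let p₁ = 0.029, p₀ = 0.0165.
PN = (p₁ − p₀)/p₁ = (0.029 − 0.0165) / 0.029 ≈ 0.43103.
Attributable cases ≈ PN × (exposed cases) = 0.43103 × 778 ≈ 335.34.

about 335 cases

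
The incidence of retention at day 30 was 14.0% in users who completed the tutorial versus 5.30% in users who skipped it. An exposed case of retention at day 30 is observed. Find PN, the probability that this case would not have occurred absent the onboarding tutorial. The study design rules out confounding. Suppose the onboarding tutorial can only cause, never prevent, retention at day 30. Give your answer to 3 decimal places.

p₁ = 0.14, p₀ = 0.053.
Under exogeneity and monotonicity, PN = (p₁ − p₀) / p₁.
PN = (0.14 − 0.053) / 0.14 = 0.087 / 0.14 ≈ 0.6214

PN ≈ 0.621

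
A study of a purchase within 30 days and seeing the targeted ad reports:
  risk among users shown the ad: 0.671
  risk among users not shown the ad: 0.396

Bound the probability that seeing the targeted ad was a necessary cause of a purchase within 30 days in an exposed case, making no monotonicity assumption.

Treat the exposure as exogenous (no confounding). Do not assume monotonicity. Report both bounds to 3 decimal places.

0.410 ≤ PN ≤ 0.900

Let p₁ = 0.671, p₀ = 0.396.
Under exogeneity alone the bounds on PN are max{0,(p₁−p₀)/p₁} ≤ PN ≤ min{1,(1−p₀)/p₁}.
  lower = (p₁ − p₀)/p₁ = 0.275 / 0.671 ≈ 0.4098
  upper = min{1, (1 − p₀)/p₁} = 0.604 / 0.671 ≈ 0.9001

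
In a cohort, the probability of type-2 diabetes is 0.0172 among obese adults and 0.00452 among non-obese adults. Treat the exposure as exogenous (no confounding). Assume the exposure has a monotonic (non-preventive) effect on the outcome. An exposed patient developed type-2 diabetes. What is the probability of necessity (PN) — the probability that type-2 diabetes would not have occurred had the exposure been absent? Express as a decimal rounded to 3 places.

PN ≈ 0.737

Let p₁ = 0.0172, p₀ = 0.00452.
Under exogeneity and monotonicity, PN = (p₁ − p₀) / p₁.
PN = (0.0172 − 0.00452) / 0.0172 = 0.01268 / 0.0172 ≈ 0.7372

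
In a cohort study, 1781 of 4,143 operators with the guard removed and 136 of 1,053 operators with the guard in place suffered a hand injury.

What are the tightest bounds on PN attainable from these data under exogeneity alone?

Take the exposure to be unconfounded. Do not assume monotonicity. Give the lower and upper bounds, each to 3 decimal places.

0.700 ≤ PN ≤ 1.000

p₁ = P(outcome | exposed) = 1781/4143 = 0.42988
p₀ = P(outcome | unexposed) = 136/1053 = 0.12915
Under exogeneity alone the bounds on PN are max{0,(p₁−p₀)/p₁} ≤ PN ≤ min{1,(1−p₀)/p₁}.
  lower = (p₁ − p₀)/p₁ = 0.30073 / 0.42988 ≈ 0.6996
  upper = min{1, (1 − p₀)/p₁} = 0.87085 / 0.42988 ≈ 2.0258 → capped at 1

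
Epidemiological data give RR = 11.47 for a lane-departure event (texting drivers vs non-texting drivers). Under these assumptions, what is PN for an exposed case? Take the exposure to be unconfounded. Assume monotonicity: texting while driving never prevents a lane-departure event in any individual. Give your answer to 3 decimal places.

PN ≈ 0.913

Under exogeneity and monotonicity, PN = (RR − 1) / RR = 1 − 1/RR.
PN = (11.47 − 1) / 11.47 = 10.47 / 11.47 ≈ 0.9128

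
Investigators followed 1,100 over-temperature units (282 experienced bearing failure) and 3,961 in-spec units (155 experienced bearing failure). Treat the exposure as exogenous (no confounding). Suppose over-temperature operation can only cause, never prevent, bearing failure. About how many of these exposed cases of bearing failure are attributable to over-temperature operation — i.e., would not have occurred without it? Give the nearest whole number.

p₁ = P(outcome | exposed) = 282/1100 = 0.25636
p₀ = P(outcome | unexposed) = 155/3961 = 0.039132
PN = (p₁ − p₀)/p₁ = (0.25636 − 0.039132) / 0.25636 ≈ 0.84736.
Attributable cases ≈ PN × (exposed cases) = 0.84736 × 282 ≈ 238.96.

about 239 cases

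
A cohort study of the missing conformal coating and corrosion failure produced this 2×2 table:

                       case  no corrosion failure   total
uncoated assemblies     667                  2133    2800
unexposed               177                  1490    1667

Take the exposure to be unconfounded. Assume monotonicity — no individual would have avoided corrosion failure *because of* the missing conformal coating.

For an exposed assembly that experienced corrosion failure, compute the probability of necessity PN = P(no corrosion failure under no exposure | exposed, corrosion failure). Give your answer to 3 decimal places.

PN ≈ 0.554

p₁ = P(outcome | exposed) = 667/2800 = 0.23821
p₀ = P(outcome | unexposed) = 177/1667 = 0.10618
Under exogeneity and monotonicity, PN = (p₁ − p₀) / p₁.
PN = (0.23821 − 0.10618) / 0.23821 = 0.13204 / 0.23821 ≈ 0.5543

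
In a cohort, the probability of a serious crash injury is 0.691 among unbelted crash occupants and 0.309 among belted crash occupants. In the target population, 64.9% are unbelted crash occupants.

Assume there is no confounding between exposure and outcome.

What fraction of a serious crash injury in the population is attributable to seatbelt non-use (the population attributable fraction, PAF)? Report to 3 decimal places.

Let p₁ = 0.691, p₀ = 0.309.
Overall risk P(Y=1) = π·p₁ + (1−π)·p₀ = 0.649×0.691 + 0.351×0.309 = 0.55692.
Under exogeneity, PAF = [P(Y=1) − p₀] / P(Y=1).
PAF = (0.55692 − 0.309) / 0.55692 ≈ 0.4452

PAF ≈ 0.445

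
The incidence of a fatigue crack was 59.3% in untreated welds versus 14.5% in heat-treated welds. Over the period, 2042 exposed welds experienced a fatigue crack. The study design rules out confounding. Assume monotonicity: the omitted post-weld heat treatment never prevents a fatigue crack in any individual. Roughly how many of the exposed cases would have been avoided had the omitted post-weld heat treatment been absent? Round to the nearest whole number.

p₁ = 0.593, p₀ = 0.145.
PN = (p₁ − p₀)/p₁ = (0.593 − 0.145) / 0.593 ≈ 0.75548.
Attributable cases ≈ PN × (exposed cases) = 0.75548 × 2042 ≈ 1542.69.

about 1543 cases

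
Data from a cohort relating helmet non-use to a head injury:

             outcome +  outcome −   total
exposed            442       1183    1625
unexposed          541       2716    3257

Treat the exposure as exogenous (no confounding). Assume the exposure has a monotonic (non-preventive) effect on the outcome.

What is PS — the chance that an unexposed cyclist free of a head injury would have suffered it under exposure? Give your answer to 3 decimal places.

PS ≈ 0.127

p₁ = P(outcome | exposed) = 442/1625 = 0.272
p₀ = P(outcome | unexposed) = 541/3257 = 0.1661
Under exogeneity and monotonicity, PS = (p₁ − p₀)/(1 − p₀).
PS = (0.272 − 0.1661) / 0.8339 ≈ 0.1270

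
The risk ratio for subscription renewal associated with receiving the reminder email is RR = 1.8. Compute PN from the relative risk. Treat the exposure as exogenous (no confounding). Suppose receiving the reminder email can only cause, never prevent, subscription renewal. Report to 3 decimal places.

PN ≈ 0.444

Under exogeneity and monotonicity, PN = (RR − 1) / RR = 1 − 1/RR.
PN = (1.8 − 1) / 1.8 = 0.8 / 1.8 ≈ 0.4444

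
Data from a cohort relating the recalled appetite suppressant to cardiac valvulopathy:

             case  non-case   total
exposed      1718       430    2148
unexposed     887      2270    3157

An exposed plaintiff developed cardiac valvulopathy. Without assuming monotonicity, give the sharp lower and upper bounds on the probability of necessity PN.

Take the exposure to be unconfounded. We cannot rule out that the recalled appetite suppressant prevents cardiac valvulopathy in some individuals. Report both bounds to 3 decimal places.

0.649 ≤ PN ≤ 0.899

p₁ = P(outcome | exposed) = 1718/2148 = 0.79981
p₀ = P(outcome | unexposed) = 887/3157 = 0.28096
Under exogeneity alone the bounds on PN are max{0,(p₁−p₀)/p₁} ≤ PN ≤ min{1,(1−p₀)/p₁}.
  lower = (p₁ − p₀)/p₁ = 0.51885 / 0.79981 ≈ 0.6487
  upper = min{1, (1 − p₀)/p₁} = 0.71904 / 0.79981 ≈ 0.8990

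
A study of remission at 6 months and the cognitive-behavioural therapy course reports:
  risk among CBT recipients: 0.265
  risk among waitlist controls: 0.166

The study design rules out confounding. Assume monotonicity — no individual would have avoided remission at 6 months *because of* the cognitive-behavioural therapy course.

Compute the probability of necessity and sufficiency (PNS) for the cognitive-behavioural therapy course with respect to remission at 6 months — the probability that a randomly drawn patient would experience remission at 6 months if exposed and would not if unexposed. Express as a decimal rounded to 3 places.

PNS ≈ 0.099

Let p₁ = 0.265, p₀ = 0.166.
Under exogeneity and monotonicity, PNS = p₁ − p₀.
PNS = 0.265 − 0.166 = 0.099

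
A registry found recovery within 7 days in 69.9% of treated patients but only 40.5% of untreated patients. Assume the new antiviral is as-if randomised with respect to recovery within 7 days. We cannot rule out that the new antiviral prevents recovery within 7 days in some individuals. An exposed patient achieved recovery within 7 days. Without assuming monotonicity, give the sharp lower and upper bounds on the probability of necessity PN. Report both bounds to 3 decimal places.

0.421 ≤ PN ≤ 0.851

p₁ = 0.699, p₀ = 0.405.
Under exogeneity alone the bounds on PN are max{0,(p₁−p₀)/p₁} ≤ PN ≤ min{1,(1−p₀)/p₁}.
  lower = (p₁ − p₀)/p₁ = 0.294 / 0.699 ≈ 0.4206
  upper = min{1, (1 − p₀)/p₁} = 0.595 / 0.699 ≈ 0.8512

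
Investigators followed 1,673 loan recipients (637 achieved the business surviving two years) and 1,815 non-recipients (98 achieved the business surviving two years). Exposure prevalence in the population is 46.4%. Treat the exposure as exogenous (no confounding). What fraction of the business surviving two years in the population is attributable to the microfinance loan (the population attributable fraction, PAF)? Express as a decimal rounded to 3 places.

p₁ = P(outcome | exposed) = 637/1673 = 0.38075
p₀ = P(outcome | unexposed) = 98/1815 = 0.053994
Overall risk P(Y=1) = π·p₁ + (1−π)·p₀ = 0.464×0.38075 + 0.536×0.053994 = 0.20561.
Under exogeneity, PAF = [P(Y=1) − p₀] / P(Y=1).
PAF = (0.20561 − 0.053994) / 0.20561 ≈ 0.7374

PAF ≈ 0.737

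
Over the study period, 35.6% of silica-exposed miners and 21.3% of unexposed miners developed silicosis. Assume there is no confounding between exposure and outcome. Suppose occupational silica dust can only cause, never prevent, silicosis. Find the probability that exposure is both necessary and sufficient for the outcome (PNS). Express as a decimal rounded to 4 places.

PNS ≈ 0.1430

p₁ = 0.356, p₀ = 0.213.
Under exogeneity and monotonicity, PNS = p₁ − p₀.
PNS = 0.356 − 0.213 = 0.143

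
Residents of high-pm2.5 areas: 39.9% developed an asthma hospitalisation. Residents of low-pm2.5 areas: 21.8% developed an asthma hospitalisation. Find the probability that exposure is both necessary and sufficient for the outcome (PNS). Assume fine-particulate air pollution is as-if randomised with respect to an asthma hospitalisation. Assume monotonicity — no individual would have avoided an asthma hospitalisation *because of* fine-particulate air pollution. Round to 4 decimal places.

p₁ = 0.399, p₀ = 0.218.
Under exogeneity and monotonicity, PNS = p₁ − p₀.
PNS = 0.399 − 0.218 = 0.181

PNS ≈ 0.1810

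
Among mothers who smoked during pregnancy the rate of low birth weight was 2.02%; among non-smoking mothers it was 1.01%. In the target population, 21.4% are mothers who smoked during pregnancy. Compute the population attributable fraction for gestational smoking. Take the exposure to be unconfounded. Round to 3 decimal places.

PAF ≈ 0.176

p₁ = 0.0202, p₀ = 0.0101.
Overall risk P(Y=1) = π·p₁ + (1−π)·p₀ = 0.214×0.0202 + 0.786×0.0101 = 0.012261.
Under exogeneity, PAF = [P(Y=1) − p₀] / P(Y=1).
PAF = (0.012261 − 0.0101) / 0.012261 ≈ 0.1763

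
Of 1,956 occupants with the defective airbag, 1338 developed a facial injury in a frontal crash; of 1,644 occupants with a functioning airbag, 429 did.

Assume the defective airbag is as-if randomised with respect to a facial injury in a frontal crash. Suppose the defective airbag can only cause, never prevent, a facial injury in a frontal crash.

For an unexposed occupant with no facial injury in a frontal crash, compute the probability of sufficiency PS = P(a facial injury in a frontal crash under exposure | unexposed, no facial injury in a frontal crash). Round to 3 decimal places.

p₁ = P(outcome | exposed) = 1338/1956 = 0.68405
p₀ = P(outcome | unexposed) = 429/1644 = 0.26095
Under exogeneity and monotonicity, PS = (p₁ − p₀) / (1 − p₀).
PS = (0.68405 − 0.26095) / (1 − 0.26095) = 0.4231 / 0.73905 ≈ 0.5725

PS ≈ 0.572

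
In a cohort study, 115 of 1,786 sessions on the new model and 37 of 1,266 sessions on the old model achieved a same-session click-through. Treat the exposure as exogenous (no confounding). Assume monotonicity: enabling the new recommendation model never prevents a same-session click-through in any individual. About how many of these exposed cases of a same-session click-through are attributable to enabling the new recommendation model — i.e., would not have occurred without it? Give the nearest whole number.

p₁ = P(outcome | exposed) = 115/1786 = 0.06439
p₀ = P(outcome | unexposed) = 37/1266 = 0.029226
PN = (p₁ − p₀)/p₁ = (0.06439 − 0.029226) / 0.06439 ≈ 0.54611.
Attributable cases ≈ PN × (exposed cases) = 0.54611 × 115 ≈ 62.80.

about 63 cases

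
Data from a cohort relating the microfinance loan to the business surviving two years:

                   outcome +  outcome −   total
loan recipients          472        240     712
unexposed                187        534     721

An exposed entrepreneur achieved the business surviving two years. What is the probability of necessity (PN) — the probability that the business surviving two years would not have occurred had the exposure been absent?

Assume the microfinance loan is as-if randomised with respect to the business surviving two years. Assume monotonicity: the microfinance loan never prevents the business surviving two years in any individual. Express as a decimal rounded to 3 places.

PN ≈ 0.609

p₁ = P(outcome | exposed) = 472/712 = 0.66292
p₀ = P(outcome | unexposed) = 187/721 = 0.25936
Under exogeneity and monotonicity, PN = (p₁ − p₀) / p₁.
PN = (0.66292 − 0.25936) / 0.66292 = 0.40356 / 0.66292 ≈ 0.6088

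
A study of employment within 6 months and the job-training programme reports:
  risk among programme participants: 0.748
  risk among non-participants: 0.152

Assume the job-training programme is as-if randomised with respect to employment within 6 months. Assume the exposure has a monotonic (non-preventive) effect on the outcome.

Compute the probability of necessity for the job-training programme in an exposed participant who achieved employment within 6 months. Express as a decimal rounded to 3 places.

PN ≈ 0.797

Let p₁ = 0.748, p₀ = 0.152.
Under exogeneity and monotonicity, PN = (p₁ − p₀) / p₁.
PN = (0.748 − 0.152) / 0.748 = 0.596 / 0.748 ≈ 0.7968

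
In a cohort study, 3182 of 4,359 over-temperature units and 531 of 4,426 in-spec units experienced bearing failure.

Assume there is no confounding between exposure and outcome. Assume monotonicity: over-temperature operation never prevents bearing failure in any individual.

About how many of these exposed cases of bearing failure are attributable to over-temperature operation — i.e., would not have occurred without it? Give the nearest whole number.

p₁ = P(outcome | exposed) = 3182/4359 = 0.72998
p₀ = P(outcome | unexposed) = 531/4426 = 0.11997
PN = (p₁ − p₀)/p₁ = (0.72998 − 0.11997) / 0.72998 ≈ 0.83565.
Attributable cases ≈ PN × (exposed cases) = 0.83565 × 3182 ≈ 2659.04.

about 2659 cases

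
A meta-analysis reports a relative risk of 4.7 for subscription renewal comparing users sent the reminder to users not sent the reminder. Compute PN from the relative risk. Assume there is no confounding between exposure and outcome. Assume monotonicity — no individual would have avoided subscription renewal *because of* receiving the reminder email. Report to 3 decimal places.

Under exogeneity and monotonicity, PN = (RR − 1) / RR = 1 − 1/RR.
PN = (4.7 − 1) / 4.7 = 3.7 / 4.7 ≈ 0.7872

PN ≈ 0.787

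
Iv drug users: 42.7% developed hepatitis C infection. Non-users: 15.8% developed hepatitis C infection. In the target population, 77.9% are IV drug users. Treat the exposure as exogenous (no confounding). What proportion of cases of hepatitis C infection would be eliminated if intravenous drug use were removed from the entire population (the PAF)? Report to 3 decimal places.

PAF ≈ 0.570

p₁ = 0.427, p₀ = 0.158.
Overall risk P(Y=1) = π·p₁ + (1−π)·p₀ = 0.779×0.427 + 0.221×0.158 = 0.36755.
Under exogeneity, PAF = [P(Y=1) − p₀] / P(Y=1).
PAF = (0.36755 − 0.158) / 0.36755 ≈ 0.5701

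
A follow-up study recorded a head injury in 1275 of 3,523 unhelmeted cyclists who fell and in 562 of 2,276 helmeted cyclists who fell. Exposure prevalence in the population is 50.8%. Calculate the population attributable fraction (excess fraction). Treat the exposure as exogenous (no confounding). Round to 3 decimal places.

p₁ = P(outcome | exposed) = 1275/3523 = 0.36191
p₀ = P(outcome | unexposed) = 562/2276 = 0.24692
Overall risk P(Y=1) = π·p₁ + (1−π)·p₀ = 0.508×0.36191 + 0.492×0.24692 = 0.30534.
Under exogeneity, PAF = [P(Y=1) − p₀] / P(Y=1).
PAF = (0.30534 − 0.24692) / 0.30534 ≈ 0.1913

PAF ≈ 0.191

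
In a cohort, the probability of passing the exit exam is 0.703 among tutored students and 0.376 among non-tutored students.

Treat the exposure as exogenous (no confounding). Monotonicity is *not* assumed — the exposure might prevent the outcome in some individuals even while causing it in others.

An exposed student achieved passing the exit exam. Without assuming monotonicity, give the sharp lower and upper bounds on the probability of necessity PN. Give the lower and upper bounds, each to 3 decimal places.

Let p₁ = 0.703, p₀ = 0.376.
Under exogeneity alone the bounds on PN are max{0,(p₁−p₀)/p₁} ≤ PN ≤ min{1,(1−p₀)/p₁}.
  lower = (p₁ − p₀)/p₁ = 0.327 / 0.703 ≈ 0.4651
  upper = min{1, (1 − p₀)/p₁} = 0.624 / 0.703 ≈ 0.8876

0.465 ≤ PN ≤ 0.888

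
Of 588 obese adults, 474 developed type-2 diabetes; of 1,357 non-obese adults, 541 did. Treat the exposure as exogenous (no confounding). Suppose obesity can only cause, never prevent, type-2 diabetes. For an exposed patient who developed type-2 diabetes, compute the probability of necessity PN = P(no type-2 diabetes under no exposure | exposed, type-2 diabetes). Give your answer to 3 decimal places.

p₁ = P(outcome | exposed) = 474/588 = 0.80612
p₀ = P(outcome | unexposed) = 541/1357 = 0.39867
Under exogeneity and monotonicity, PN = (p₁ − p₀) / p₁.
PN = (0.80612 − 0.39867) / 0.80612 = 0.40745 / 0.80612 ≈ 0.5054

PN ≈ 0.505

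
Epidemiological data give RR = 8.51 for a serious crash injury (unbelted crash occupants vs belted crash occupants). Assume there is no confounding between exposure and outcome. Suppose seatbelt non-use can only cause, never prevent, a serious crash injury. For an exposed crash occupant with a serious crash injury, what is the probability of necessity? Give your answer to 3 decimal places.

Under exogeneity and monotonicity, PN = (RR − 1) / RR = 1 − 1/RR.
PN = (8.51 − 1) / 8.51 = 7.51 / 8.51 ≈ 0.8825

PN ≈ 0.882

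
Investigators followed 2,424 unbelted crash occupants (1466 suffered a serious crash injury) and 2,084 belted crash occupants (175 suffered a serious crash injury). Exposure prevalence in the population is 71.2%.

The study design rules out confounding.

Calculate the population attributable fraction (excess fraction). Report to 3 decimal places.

p₁ = P(outcome | exposed) = 1466/2424 = 0.60479
p₀ = P(outcome | unexposed) = 175/2084 = 0.083973
Overall risk P(Y=1) = π·p₁ + (1−π)·p₀ = 0.712×0.60479 + 0.288×0.083973 = 0.45479.
Under exogeneity, PAF = [P(Y=1) − p₀] / P(Y=1).
PAF = (0.45479 − 0.083973) / 0.45479 ≈ 0.8154

PAF ≈ 0.815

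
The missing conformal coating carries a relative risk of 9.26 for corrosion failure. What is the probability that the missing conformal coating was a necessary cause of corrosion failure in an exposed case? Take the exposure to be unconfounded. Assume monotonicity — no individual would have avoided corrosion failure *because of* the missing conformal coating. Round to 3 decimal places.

Under exogeneity and monotonicity, PN = (RR − 1) / RR = 1 − 1/RR.
PN = (9.26 − 1) / 9.26 = 8.26 / 9.26 ≈ 0.8920

PN ≈ 0.892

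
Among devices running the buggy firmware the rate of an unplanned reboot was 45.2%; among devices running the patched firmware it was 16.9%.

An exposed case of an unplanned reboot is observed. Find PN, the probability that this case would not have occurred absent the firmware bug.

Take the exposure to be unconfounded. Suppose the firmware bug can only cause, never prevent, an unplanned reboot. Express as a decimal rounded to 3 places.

p₁ = 0.452, p₀ = 0.169.
Under exogeneity and monotonicity, PN = (p₁ − p₀) / p₁.
PN = (0.452 − 0.169) / 0.452 = 0.283 / 0.452 ≈ 0.6261

PN ≈ 0.626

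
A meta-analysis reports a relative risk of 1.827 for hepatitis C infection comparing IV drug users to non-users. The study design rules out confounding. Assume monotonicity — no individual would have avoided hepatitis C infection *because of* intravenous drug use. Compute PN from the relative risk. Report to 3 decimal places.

PN ≈ 0.453

Under exogeneity and monotonicity, PN = (RR − 1) / RR = 1 − 1/RR.
PN = (1.827 − 1) / 1.827 = 0.827 / 1.827 ≈ 0.4527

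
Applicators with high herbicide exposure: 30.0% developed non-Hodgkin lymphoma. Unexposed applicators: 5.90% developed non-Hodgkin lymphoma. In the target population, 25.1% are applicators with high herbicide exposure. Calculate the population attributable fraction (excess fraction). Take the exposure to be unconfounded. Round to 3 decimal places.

p₁ = 0.3, p₀ = 0.059.
Overall risk P(Y=1) = π·p₁ + (1−π)·p₀ = 0.251×0.3 + 0.749×0.059 = 0.11949.
Under exogeneity, PAF = [P(Y=1) − p₀] / P(Y=1).
PAF = (0.11949 − 0.059) / 0.11949 ≈ 0.5062

PAF ≈ 0.506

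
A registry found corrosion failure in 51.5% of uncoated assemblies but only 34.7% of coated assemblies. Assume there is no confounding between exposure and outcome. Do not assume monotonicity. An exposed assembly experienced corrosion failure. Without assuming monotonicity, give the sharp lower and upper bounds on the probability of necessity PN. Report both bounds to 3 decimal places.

0.326 ≤ PN ≤ 1.000

p₁ = 0.515, p₀ = 0.347.
Under exogeneity alone the bounds on PN are max{0,(p₁−p₀)/p₁} ≤ PN ≤ min{1,(1−p₀)/p₁}.
  lower = (p₁ − p₀)/p₁ = 0.168 / 0.515 ≈ 0.3262
  upper = min{1, (1 − p₀)/p₁} = 0.653 / 0.515 ≈ 1.2680 → capped at 1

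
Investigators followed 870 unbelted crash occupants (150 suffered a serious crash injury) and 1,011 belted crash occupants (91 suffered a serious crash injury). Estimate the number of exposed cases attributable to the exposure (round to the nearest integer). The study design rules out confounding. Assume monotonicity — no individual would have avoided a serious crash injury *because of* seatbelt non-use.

about 72 cases

p₁ = P(outcome | exposed) = 150/870 = 0.17241
p₀ = P(outcome | unexposed) = 91/1011 = 0.09001
PN = (p₁ − p₀)/p₁ = (0.17241 − 0.09001) / 0.17241 ≈ 0.47794.
Attributable cases ≈ PN × (exposed cases) = 0.47794 × 150 ≈ 71.69.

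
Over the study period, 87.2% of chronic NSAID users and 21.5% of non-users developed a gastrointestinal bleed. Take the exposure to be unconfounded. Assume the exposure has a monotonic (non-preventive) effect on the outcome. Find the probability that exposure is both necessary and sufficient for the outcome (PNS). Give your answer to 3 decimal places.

p₁ = 0.872, p₀ = 0.215.
Under exogeneity and monotonicity, PNS = p₁ − p₀.
PNS = 0.872 − 0.215 = 0.657

PNS ≈ 0.657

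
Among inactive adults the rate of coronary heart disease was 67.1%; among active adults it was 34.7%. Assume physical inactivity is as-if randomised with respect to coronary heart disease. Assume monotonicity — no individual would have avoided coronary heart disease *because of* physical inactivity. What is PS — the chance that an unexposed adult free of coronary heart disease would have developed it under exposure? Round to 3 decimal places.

p₁ = 0.671, p₀ = 0.347.
Under exogeneity and monotonicity, PS = (p₁ − p₀) / (1 − p₀).
PS = (0.671 − 0.347) / (1 − 0.347) = 0.324 / 0.653 ≈ 0.4962

PS ≈ 0.496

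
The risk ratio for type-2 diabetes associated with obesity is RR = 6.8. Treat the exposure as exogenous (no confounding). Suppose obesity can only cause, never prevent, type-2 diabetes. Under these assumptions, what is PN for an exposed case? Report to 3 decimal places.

PN ≈ 0.853

Under exogeneity and monotonicity, PN = (RR − 1) / RR = 1 − 1/RR.
PN = (6.8 − 1) / 6.8 = 5.8 / 6.8 ≈ 0.8529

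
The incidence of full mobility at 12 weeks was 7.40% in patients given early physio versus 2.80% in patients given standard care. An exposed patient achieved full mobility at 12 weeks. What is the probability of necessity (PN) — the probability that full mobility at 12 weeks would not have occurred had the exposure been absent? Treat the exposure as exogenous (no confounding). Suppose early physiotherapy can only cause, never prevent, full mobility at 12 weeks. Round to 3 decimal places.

PN ≈ 0.622

p₁ = 0.074, p₀ = 0.028.
Under exogeneity and monotonicity, PN = (p₁ − p₀) / p₁.
PN = (0.074 − 0.028) / 0.074 = 0.046 / 0.074 ≈ 0.6216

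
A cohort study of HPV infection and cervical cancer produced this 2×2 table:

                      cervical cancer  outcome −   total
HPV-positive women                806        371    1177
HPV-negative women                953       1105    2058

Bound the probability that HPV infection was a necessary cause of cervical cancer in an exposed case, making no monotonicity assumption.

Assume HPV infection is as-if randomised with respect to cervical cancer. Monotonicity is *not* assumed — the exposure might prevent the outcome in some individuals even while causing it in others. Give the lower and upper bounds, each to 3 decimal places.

p₁ = P(outcome | exposed) = 806/1177 = 0.68479
p₀ = P(outcome | unexposed) = 953/2058 = 0.46307
Under exogeneity alone the bounds on PN are max{0,(p₁−p₀)/p₁} ≤ PN ≤ min{1,(1−p₀)/p₁}.
  lower = (p₁ − p₀)/p₁ = 0.22172 / 0.68479 ≈ 0.3238
  upper = min{1, (1 − p₀)/p₁} = 0.53693 / 0.68479 ≈ 0.7841

0.324 ≤ PN ≤ 0.784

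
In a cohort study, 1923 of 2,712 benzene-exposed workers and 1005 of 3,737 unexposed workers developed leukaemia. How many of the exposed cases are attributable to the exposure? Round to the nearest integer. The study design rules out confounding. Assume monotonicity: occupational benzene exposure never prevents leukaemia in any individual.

p₁ = P(outcome | exposed) = 1923/2712 = 0.70907
p₀ = P(outcome | unexposed) = 1005/3737 = 0.26893
PN = (p₁ − p₀)/p₁ = (0.70907 − 0.26893) / 0.70907 ≈ 0.62073.
Attributable cases ≈ PN × (exposed cases) = 0.62073 × 1923 ≈ 1193.66.

about 1194 cases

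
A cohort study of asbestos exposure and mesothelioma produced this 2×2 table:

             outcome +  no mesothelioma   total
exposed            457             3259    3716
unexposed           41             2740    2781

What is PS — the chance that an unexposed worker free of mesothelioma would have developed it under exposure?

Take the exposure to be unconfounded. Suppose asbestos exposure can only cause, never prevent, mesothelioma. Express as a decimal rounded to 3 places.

p₁ = P(outcome | exposed) = 457/3716 = 0.12298
p₀ = P(outcome | unexposed) = 41/2781 = 0.014743
Under exogeneity and monotonicity, PS = (p₁ − p₀) / (1 − p₀).
PS = (0.12298 − 0.014743) / (1 − 0.014743) = 0.10824 / 0.98526 ≈ 0.1099

PS ≈ 0.110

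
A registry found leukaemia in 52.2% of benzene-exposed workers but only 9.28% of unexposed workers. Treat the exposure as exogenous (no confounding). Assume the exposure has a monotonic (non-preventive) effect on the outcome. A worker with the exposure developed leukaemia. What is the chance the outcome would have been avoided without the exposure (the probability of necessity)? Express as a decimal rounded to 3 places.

p₁ = 0.522, p₀ = 0.0928.
Under exogeneity and monotonicity, PN = (p₁ − p₀) / p₁.
PN = (0.522 − 0.0928) / 0.522 = 0.4292 / 0.522 ≈ 0.8222

PN ≈ 0.822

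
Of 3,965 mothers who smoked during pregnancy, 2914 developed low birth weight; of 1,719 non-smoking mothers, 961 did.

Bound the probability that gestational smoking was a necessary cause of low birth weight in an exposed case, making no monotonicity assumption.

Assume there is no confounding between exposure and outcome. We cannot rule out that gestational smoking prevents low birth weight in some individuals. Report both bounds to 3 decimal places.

p₁ = P(outcome | exposed) = 2914/3965 = 0.73493
p₀ = P(outcome | unexposed) = 961/1719 = 0.55905
Under exogeneity alone the bounds on PN are max{0,(p₁−p₀)/p₁} ≤ PN ≤ min{1,(1−p₀)/p₁}.
  lower = (p₁ − p₀)/p₁ = 0.17588 / 0.73493 ≈ 0.2393
  upper = min{1, (1 − p₀)/p₁} = 0.44095 / 0.73493 ≈ 0.6000

0.239 ≤ PN ≤ 0.600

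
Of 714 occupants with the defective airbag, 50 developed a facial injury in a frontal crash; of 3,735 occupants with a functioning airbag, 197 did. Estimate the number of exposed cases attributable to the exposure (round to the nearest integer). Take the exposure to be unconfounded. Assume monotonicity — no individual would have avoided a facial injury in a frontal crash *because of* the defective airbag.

p₁ = P(outcome | exposed) = 50/714 = 0.070028
p₀ = P(outcome | unexposed) = 197/3735 = 0.052744
PN = (p₁ − p₀)/p₁ = (0.070028 − 0.052744) / 0.070028 ≈ 0.24681.
Attributable cases ≈ PN × (exposed cases) = 0.24681 × 50 ≈ 12.34.

about 12 cases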